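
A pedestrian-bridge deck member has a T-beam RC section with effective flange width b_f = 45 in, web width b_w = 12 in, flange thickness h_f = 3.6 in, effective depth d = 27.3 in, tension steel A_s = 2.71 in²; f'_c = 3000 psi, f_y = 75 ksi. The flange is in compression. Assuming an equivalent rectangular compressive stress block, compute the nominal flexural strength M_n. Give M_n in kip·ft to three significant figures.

Tension: T = A_s f_y = 2.71 × 75 = 203.25 kips.
Try a within the flange: a = T/(0.85 f'_c b_f) = 203.25/(0.85 × 3 × 45) = 1.771 in.
Since a = 1.771 ≤ h_f = 3.6 in, the stress block lies entirely in the flange; analyse as a rectangular beam of width b_f.
M_n = T(d − a/2) = 203.25 × (27.3 − 0.8855) = 5368.7 kip·in.
M_n = 5368.7/12 = 447.39 kip·ft.

M_n ≈ 447 kip·ft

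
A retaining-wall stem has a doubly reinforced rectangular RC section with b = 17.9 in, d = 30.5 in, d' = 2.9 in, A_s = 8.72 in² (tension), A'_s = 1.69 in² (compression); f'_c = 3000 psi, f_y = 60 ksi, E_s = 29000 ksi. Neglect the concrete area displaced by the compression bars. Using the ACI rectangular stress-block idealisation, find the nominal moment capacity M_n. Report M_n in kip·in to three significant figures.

M_n ≈ 13700 kip·in

Assume both steels yield.
a = (A_s − A'_s) f_y/(0.85 f'_c b) = (8.72 − 1.69) × 60/(0.85 × 3 × 17.9) = 9.241 in.
c = a/β₁ = 9.241/0.85 = 10.872 in; ε'_s = 0.003(c − d')/c = 0.0022 ≥ ε_y = 0.0021, so the compression steel yields.
M_n = (A_s − A'_s) f_y (d − a/2) + A'_s f_y (d − d') = 421.8 × (30.5 − 4.6205) + 101.4 × (30.5 − 2.9) = 10916.0 + 2798.6 = 13714.6 kip·in.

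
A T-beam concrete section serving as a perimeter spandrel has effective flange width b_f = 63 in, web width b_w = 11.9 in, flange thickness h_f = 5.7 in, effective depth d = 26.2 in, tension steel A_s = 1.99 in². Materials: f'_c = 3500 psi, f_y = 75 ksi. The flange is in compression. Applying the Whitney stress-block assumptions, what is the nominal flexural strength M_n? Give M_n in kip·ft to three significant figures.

M_n ≈ 321 kip·ft

Tension: T = A_s f_y = 1.99 × 75 = 149.25 kips.
Try a within the flange: a = T/(0.85 f'_c b_f) = 149.25/(0.85 × 3.5 × 63) = 0.796 in.
Since a = 0.796 ≤ h_f = 5.7 in, the stress block lies entirely in the flange; analyse as a rectangular beam of width b_f.
M_n = T(d − a/2) = 149.25 × (26.2 − 0.398) = 3850.9 kip·in.
M_n = 3850.9/12 = 320.91 kip·ft.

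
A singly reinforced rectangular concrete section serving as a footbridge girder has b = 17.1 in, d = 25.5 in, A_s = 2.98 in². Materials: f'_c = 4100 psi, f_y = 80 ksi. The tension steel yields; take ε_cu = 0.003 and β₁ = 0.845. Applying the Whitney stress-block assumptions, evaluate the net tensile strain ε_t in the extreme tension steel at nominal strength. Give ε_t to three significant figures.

ε_t ≈ 0.0132

a = A_s f_y/(0.85 f'_c b) = 4.000 in.
β₁ = 0.845, so c = a/β₁ = 4.000/0.845 = 4.734 in.
From the linear strain diagram with ε_cu = 0.003: ε_t = 0.003 (d − c)/c = 0.003 × (25.5 − 4.734)/4.734 = 0.0132.
Since ε_t ≥ 0.005, the section is tension-controlled.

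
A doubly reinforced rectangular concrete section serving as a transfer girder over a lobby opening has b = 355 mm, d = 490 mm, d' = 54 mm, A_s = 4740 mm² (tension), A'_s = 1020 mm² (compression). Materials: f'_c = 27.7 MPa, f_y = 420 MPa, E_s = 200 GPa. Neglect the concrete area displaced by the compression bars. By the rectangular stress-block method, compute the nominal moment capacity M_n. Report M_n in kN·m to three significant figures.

M_n ≈ 806 kN·m

Assume both tension and compression steel yield.
Net tension couple steel: A_s − A'_s = 3720 mm².
a = (A_s − A'_s) f_y / (0.85 f'_c b) = 1562400/(0.85 × 27.7 × 355) = 186.92 mm.
c = a/β₁ = 186.92/0.85 = 219.91 mm; ε'_s = 0.003(c − d')/c = 0.0023 ≥ f_y/E_s = 0.0021, so compression steel does yield.
M_n = (A_s − A'_s) f_y (d − a/2) + A'_s f_y (d − d') = [1562400 × (490 − 93.46) + 428400 × (490 − 54)] × 10⁻⁶ = 619.55 + 186.78 = 806.33 kN·m.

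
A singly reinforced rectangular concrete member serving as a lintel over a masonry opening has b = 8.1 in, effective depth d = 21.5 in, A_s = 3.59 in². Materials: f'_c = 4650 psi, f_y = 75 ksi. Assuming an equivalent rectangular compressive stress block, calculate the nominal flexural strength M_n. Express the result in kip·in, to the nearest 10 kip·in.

T = A_s f_y = 3.59 × 75 = 269.25 kips.
a = T/(0.85 f'_c b) = 269.25/(0.85 × 4.65 × 8.1) = 8.410 in.
M_n = T(d − a/2) = 269.25 × (21.5 − 4.205) = 4656.7 kip·in.

M_n ≈ 4660 kip·in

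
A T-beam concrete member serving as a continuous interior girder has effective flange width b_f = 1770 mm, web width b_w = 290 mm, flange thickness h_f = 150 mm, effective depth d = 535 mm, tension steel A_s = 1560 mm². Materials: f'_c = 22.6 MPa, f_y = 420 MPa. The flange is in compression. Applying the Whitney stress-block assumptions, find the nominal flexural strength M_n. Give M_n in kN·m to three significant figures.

Tension: T = A_s f_y = 1560 × 420 = 655200 N.
Try a within the flange: a = T/(0.85 f'_c b_f) = 655200/(0.85 × 22.6 × 1770) = 19.27 mm.
Since a = 19.27 ≤ h_f = 150 mm, the stress block lies entirely in the flange; analyse as a rectangular beam of width b_f.
M_n = T(d − a/2) = 655200 × (535 − 9.635) = 344.22 × 10⁶ N·mm.
M_n = 344.22 kN·m.

M_n ≈ 344 kN·m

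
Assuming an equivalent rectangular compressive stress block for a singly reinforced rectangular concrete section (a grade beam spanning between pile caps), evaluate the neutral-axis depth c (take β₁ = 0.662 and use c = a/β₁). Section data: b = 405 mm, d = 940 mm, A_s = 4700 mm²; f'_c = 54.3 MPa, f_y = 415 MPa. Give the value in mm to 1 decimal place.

T = A_s f_y = 4700 × 415 = 1950500 N = 1950.5 kN.
Setting C = 0.85 f'_c a b equal to T: a = 1950500/(0.85 × 54.3 × 405) = 104.345 mm.
With β₁ = 0.662, c = a/β₁ = 104.345/0.662 = 157.6 mm.

c ≈ 157.6 mm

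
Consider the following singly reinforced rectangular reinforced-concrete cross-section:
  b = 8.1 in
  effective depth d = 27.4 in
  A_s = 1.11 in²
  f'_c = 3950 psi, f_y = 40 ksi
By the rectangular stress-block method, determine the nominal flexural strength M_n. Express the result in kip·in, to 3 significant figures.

T = A_s f_y = 1.11 × 40 = 44.4 kips.
a = T/(0.85 f'_c b) = 44.4/(0.85 × 3.95 × 8.1) = 1.633 in.
M_n = T(d − a/2) = 44.4 × (27.4 − 0.8165) = 1180.3 kip·in.

M_n ≈ 1180 kip·in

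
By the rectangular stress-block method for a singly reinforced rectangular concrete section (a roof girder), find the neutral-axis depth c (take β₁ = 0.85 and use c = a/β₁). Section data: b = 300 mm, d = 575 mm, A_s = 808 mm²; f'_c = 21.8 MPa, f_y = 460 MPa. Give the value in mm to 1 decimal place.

T = A_s f_y = 808 × 460 = 371680 N = 371.68 kN.
Setting C = 0.85 f'_c a b equal to T: a = 371680/(0.85 × 21.8 × 300) = 66.861 mm.
With β₁ = 0.85, c = a/β₁ = 66.861/0.85 = 78.7 mm.

c ≈ 78.7 mm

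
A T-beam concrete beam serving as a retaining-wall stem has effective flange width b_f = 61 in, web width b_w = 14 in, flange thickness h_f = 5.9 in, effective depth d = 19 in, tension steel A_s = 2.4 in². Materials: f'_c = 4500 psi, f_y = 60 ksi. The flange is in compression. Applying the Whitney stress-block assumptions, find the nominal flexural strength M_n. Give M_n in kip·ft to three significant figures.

Tension: T = A_s f_y = 2.4 × 60 = 144 kips.
Try a within the flange: a = T/(0.85 f'_c b_f) = 144/(0.85 × 4.5 × 61) = 0.617 in.
Since a = 0.617 ≤ h_f = 5.9 in, the stress block lies entirely in the flange; analyse as a rectangular beam of width b_f.
M_n = T(d − a/2) = 144 × (19 − 0.3085) = 2691.6 kip·in.
M_n = 2691.6/12 = 224.30 kip·ft.

M_n ≈ 224 kip·ft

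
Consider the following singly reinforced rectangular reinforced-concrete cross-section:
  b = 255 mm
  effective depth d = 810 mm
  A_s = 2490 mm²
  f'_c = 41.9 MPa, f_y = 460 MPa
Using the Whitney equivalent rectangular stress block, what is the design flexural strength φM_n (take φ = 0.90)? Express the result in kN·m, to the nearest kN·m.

T = A_s f_y = 2490 × 460 = 1145400 N = 1145.4 kN.
From C = T: a = T/(0.85 f'_c b) = 1145400/(0.85 × 41.9 × 255) = 126.12 mm.
M_n = T(d − a/2) = 1145.4 kN × (810 − 63.06) mm = 855.55 kN·m.
φM_n = 0.90 × 855.55 = 770.00 kN·m.

φM_n ≈ 770 kN·m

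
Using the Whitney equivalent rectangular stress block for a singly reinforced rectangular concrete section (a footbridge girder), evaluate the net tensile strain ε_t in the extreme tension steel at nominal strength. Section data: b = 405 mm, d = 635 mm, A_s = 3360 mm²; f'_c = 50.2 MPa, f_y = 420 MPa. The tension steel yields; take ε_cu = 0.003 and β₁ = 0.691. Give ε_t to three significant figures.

ε_t ≈ 0.0131

a = A_s f_y/(0.85 f'_c b) = 81.66 mm.
β₁ = 0.691, so c = a/β₁ = 81.66/0.691 = 118.18 mm.
From the linear strain diagram with ε_cu = 0.003: ε_t = 0.003 (d − c)/c = 0.003 × (635 − 118.18)/118.18 = 0.0131.
Since ε_t ≥ 0.005, the section is tension-controlled.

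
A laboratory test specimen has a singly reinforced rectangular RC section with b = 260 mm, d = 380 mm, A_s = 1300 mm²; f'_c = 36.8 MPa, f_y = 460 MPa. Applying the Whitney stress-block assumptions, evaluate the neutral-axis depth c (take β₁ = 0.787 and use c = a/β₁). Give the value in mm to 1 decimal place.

T = A_s f_y = 1300 × 460 = 598000 N = 598 kN.
Setting C = 0.85 f'_c a b equal to T: a = 598000/(0.85 × 36.8 × 260) = 73.529 mm.
With β₁ = 0.787, c = a/β₁ = 73.529/0.787 = 93.4 mm.

c ≈ 93.4 mm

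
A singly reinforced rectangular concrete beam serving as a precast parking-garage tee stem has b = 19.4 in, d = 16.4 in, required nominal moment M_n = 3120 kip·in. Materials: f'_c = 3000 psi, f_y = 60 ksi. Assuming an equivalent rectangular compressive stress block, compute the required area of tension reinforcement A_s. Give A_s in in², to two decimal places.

A_s ≈ 3.67 in²

From M_n = 0.85 f'_c a b (d − a/2):
a = d − √(d² − 2M_n/(0.85 f'_c b)) = 16.4 − √(16.4² − 2 × 3120/(0.85 × 3 × 19.4)) = 4.449 in.
A_s = 0.85 f'_c a b / f_y = 0.85 × 3 × 4.449 × 19.4 / 60 = 3.668 in².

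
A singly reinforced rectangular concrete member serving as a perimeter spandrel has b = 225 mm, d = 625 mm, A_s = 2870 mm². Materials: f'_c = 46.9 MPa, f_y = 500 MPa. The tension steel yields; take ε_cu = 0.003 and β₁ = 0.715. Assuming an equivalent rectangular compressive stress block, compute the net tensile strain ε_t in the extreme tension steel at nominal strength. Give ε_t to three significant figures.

a = A_s f_y/(0.85 f'_c b) = 159.98 mm.
β₁ = 0.715, so c = a/β₁ = 159.98/0.715 = 223.75 mm.
From the linear strain diagram with ε_cu = 0.003: ε_t = 0.003 (d − c)/c = 0.003 × (625 − 223.75)/223.75 = 0.00538.
Since ε_t ≥ 0.005, the section is tension-controlled.

ε_t ≈ 0.00538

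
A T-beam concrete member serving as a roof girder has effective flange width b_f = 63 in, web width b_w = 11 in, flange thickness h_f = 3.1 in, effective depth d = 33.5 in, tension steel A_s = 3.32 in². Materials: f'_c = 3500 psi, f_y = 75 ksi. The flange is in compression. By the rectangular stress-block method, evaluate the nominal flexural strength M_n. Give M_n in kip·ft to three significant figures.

Tension: T = A_s f_y = 3.32 × 75 = 249 kips.
Try a within the flange: a = T/(0.85 f'_c b_f) = 249/(0.85 × 3.5 × 63) = 1.329 in.
Since a = 1.329 ≤ h_f = 3.1 in, the stress block lies entirely in the flange; analyse as a rectangular beam of width b_f.
M_n = T(d − a/2) = 249 × (33.5 − 0.6645) = 8176.0 kip·in.
M_n = 8176.0/12 = 681.33 kip·ft.

M_n ≈ 681 kip·ft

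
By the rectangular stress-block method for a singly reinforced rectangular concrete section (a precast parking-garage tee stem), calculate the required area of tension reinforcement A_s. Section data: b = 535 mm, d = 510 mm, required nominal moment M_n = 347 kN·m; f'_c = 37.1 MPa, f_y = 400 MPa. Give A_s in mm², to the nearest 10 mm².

A_s ≈ 1770 mm²

With M_n = 0.85 f'_c a b (d − a/2), solve the quadratic for a:
a = d − √(d² − 2M_n/(0.85 f'_c b)) = 510 − √(510² − 2 × 347×10⁶/(0.85 × 37.1 × 535)) = 42.06 mm.
A_s = 0.85 f'_c a b / f_y = 0.85 × 37.1 × 42.06 × 535 / 400 = 1774.0 mm².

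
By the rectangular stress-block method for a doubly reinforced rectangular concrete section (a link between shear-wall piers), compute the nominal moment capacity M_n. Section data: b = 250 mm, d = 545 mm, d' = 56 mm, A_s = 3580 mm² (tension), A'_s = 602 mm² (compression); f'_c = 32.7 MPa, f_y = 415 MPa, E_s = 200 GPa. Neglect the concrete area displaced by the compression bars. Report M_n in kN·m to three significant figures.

M_n ≈ 686 kN·m

Assume both tension and compression steel yield.
Net tension couple steel: A_s − A'_s = 2978 mm².
a = (A_s − A'_s) f_y / (0.85 f'_c b) = 1235870/(0.85 × 32.7 × 250) = 177.86 mm.
c = a/β₁ = 177.86/0.816 = 217.97 mm; ε'_s = 0.003(c − d')/c = 0.0022 ≥ f_y/E_s = 0.0021, so compression steel does yield.
M_n = (A_s − A'_s) f_y (d − a/2) + A'_s f_y (d − d') = [1235870 × (545 − 88.93) + 249830 × (545 − 56)] × 10⁻⁶ = 563.64 + 122.17 = 685.81 kN·m.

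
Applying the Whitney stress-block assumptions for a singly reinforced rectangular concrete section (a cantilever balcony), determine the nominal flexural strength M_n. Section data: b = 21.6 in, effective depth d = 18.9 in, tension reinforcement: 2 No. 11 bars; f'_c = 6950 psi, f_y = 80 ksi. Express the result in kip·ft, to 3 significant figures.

M_n ≈ 373 kip·ft

A_s = 2 × 1.56 = 3.12 in².
T = A_s f_y = 3.12 × 80 = 249.6 kips.
a = T/(0.85 f'_c b) = 249.6/(0.85 × 6.95 × 21.6) = 1.956 in.
M_n = T(d − a/2) = 249.6 × (18.9 − 0.978) = 4473.3 kip·in = 4473.3/12 = 372.78 kip·ft.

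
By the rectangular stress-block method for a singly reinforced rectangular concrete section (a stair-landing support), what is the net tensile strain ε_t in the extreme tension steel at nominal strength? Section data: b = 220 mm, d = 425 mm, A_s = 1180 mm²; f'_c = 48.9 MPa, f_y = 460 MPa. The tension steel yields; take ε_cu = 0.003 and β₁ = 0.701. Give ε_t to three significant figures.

ε_t ≈ 0.0121

a = A_s f_y/(0.85 f'_c b) = 59.36 mm.
β₁ = 0.701, so c = a/β₁ = 59.36/0.701 = 84.68 mm.
From the linear strain diagram with ε_cu = 0.003: ε_t = 0.003 (d − c)/c = 0.003 × (425 − 84.68)/84.68 = 0.0121.
Since ε_t ≥ 0.005, the section is tension-controlled.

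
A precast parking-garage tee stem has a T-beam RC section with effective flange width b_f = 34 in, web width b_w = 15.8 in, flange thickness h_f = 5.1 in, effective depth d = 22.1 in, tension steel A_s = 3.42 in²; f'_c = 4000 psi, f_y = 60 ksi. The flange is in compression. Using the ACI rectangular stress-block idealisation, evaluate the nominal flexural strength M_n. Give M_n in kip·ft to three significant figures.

Tension: T = A_s f_y = 3.42 × 60 = 205.2 kips.
Try a within the flange: a = T/(0.85 f'_c b_f) = 205.2/(0.85 × 4 × 34) = 1.775 in.
Since a = 1.775 ≤ h_f = 5.1 in, the stress block lies entirely in the flange; analyse as a rectangular beam of width b_f.
M_n = T(d − a/2) = 205.2 × (22.1 − 0.8875) = 4352.8 kip·in.
M_n = 4352.8/12 = 362.73 kip·ft.

M_n ≈ 363 kip·ft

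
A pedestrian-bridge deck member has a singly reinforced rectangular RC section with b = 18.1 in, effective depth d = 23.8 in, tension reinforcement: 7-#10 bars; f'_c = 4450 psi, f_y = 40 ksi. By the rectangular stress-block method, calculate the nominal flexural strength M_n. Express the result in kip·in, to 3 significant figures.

M_n ≈ 7540 kip·in

A_s = 7 × 1.27 = 8.89 in².
T = A_s f_y = 8.89 × 40 = 355.6 kips.
a = T/(0.85 f'_c b) = 355.6/(0.85 × 4.45 × 18.1) = 5.194 in.
M_n = T(d − a/2) = 355.6 × (23.8 − 2.597) = 7539.8 kip·in.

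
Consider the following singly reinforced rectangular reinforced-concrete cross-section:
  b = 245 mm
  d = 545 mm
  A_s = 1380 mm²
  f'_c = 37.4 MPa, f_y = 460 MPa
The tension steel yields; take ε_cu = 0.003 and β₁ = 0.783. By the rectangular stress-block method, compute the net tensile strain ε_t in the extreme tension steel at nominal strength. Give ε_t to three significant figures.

ε_t ≈ 0.0127

a = A_s f_y/(0.85 f'_c b) = 81.50 mm.
β₁ = 0.783, so c = a/β₁ = 81.50/0.783 = 104.09 mm.
From the linear strain diagram with ε_cu = 0.003: ε_t = 0.003 (d − c)/c = 0.003 × (545 − 104.09)/104.09 = 0.0127.
Since ε_t ≥ 0.005, the section is tension-controlled.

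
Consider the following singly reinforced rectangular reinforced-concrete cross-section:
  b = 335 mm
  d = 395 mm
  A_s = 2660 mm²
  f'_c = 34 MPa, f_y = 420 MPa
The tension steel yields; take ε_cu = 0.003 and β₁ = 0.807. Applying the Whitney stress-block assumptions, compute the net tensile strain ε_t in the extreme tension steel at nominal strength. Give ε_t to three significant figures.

a = A_s f_y/(0.85 f'_c b) = 115.40 mm.
β₁ = 0.807, so c = a/β₁ = 115.40/0.807 = 143.00 mm.
From the linear strain diagram with ε_cu = 0.003: ε_t = 0.003 (d − c)/c = 0.003 × (395 − 143.00)/143.00 = 0.00529.
Since ε_t ≥ 0.005, the section is tension-controlled.

ε_t ≈ 0.00529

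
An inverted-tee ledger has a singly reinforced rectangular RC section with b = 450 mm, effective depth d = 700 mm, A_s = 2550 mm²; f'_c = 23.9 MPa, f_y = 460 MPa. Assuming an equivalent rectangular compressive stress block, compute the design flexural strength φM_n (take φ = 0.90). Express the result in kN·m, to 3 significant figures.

φM_n ≈ 671 kN·m

T = A_s f_y = 2550 × 460 = 1173000 N = 1173 kN.
From C = T: a = T/(0.85 f'_c b) = 1173000/(0.85 × 23.9 × 450) = 128.31 mm.
M_n = T(d − a/2) = 1173 kN × (700 − 64.155) mm = 745.85 kN·m.
φM_n = 0.90 × 745.85 = 671.27 kN·m.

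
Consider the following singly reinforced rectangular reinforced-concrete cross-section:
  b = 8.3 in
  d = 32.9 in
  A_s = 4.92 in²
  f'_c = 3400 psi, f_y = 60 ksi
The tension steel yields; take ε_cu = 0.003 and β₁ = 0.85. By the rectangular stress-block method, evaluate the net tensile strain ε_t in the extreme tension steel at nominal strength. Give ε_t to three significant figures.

a = A_s f_y/(0.85 f'_c b) = 12.307 in.
β₁ = 0.85, so c = a/β₁ = 12.307/0.85 = 14.479 in.
From the linear strain diagram with ε_cu = 0.003: ε_t = 0.003 (d − c)/c = 0.003 × (32.9 − 14.479)/14.479 = 0.00382.
ε_t < 0.004 — the section is over-reinforced for flexure under ACI limits.

ε_t ≈ 0.00382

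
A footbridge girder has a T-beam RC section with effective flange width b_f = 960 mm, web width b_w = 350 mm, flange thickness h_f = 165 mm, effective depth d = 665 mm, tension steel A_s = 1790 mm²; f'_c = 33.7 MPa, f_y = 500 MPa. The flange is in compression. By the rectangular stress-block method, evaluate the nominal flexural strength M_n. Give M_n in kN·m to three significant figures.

Tension: T = A_s f_y = 1790 × 500 = 895000 N.
Try a within the flange: a = T/(0.85 f'_c b_f) = 895000/(0.85 × 33.7 × 960) = 32.55 mm.
Since a = 32.55 ≤ h_f = 165 mm, the stress block lies entirely in the flange; analyse as a rectangular beam of width b_f.
M_n = T(d − a/2) = 895000 × (665 − 16.275) = 580.61 × 10⁶ N·mm.
M_n = 580.61 kN·m.

M_n ≈ 581 kN·m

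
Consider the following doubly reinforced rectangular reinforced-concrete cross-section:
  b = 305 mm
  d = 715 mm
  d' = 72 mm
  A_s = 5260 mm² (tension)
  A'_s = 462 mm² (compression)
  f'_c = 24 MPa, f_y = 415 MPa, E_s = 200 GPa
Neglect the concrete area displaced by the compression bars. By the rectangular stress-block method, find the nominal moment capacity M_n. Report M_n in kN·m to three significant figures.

M_n ≈ 1230 kN·m

Assume both tension and compression steel yield.
Net tension couple steel: A_s − A'_s = 4798 mm².
a = (A_s − A'_s) f_y / (0.85 f'_c b) = 1991170/(0.85 × 24 × 305) = 320.02 mm.
c = a/β₁ = 320.02/0.85 = 376.49 mm; ε'_s = 0.003(c − d')/c = 0.0024 ≥ f_y/E_s = 0.0021, so compression steel does yield.
M_n = (A_s − A'_s) f_y (d − a/2) + A'_s f_y (d − d') = [1991170 × (715 − 160.01) + 191730 × (715 − 72)] × 10⁻⁶ = 1105.08 + 123.28 = 1228.36 kN·m.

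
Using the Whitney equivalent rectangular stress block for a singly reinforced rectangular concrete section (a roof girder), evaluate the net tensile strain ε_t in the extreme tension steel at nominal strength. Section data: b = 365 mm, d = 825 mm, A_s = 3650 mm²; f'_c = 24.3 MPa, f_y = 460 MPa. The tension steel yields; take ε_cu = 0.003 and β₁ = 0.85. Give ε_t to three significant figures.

ε_t ≈ 0.00645

a = A_s f_y/(0.85 f'_c b) = 222.71 mm.
β₁ = 0.85, so c = a/β₁ = 222.71/0.85 = 262.01 mm.
From the linear strain diagram with ε_cu = 0.003: ε_t = 0.003 (d − c)/c = 0.003 × (825 − 262.01)/262.01 = 0.00645.
Since ε_t ≥ 0.005, the section is tension-controlled.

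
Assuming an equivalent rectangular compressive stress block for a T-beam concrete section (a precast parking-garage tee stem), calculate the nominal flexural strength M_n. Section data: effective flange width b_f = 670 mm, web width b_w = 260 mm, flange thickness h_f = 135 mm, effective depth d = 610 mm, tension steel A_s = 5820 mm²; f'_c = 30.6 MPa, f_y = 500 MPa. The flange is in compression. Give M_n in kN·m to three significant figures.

M_n ≈ 1520 kN·m

Tension: T = A_s f_y = 5820 × 500 = 2910000 N.
Try a within the flange: a = T/(0.85 f'_c b_f) = 2910000/(0.85 × 30.6 × 670) = 166.99 mm.
a = 166.99 > h_f = 135 mm: the block extends into the web. Split into flange-overhang and web parts.
C_f = 0.85 f'_c (b_f − b_w) h_f = 0.85 × 30.6 × (670 − 260) × 135 = 1439654 N.
Remaining web compression depth: a_w = (T − C_f)/(0.85 f'_c b_w) = (2910000 − 1439654)/(0.85 × 30.6 × 260) = 217.42 mm.
M_n = C_f(d − h_f/2) + (T − C_f)(d − a_w/2) = 1439654 × (610 − 67.5) + 1470346 × (610 − 108.71) = 781.01 + 737.07 = 1518.08 × 10⁶ N·mm.
M_n = 1518.08 kN·m.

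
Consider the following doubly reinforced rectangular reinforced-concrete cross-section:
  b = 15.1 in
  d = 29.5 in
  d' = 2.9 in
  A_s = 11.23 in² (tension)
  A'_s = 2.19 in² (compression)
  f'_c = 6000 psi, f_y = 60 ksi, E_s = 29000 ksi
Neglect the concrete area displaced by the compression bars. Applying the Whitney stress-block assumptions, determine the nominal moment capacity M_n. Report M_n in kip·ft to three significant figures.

Assume both steels yield.
a = (A_s − A'_s) f_y/(0.85 f'_c b) = (11.23 − 2.19) × 60/(0.85 × 6 × 15.1) = 7.043 in.
c = a/β₁ = 7.043/0.75 = 9.391 in; ε'_s = 0.003(c − d')/c = 0.0021 ≥ ε_y = 0.0021, so the compression steel yields.
M_n = (A_s − A'_s) f_y (d − a/2) + A'_s f_y (d − d') = 542.4 × (29.5 − 3.5215) + 131.4 × (29.5 − 2.9) = 14090.7 + 3495.2 = 17585.9 kip·in = 17585.9/12 = 1465.49 kip·ft.

M_n ≈ 1470 kip·ft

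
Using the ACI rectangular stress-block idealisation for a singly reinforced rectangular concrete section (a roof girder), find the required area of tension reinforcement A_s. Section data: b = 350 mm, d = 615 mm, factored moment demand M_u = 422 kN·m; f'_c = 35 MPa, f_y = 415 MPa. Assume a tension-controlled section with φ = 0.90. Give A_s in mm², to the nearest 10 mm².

M_n = M_u/φ = 422/0.90 = 468.889 kN·m.
With M_n = 0.85 f'_c a b (d − a/2), solve the quadratic for a:
a = d − √(d² − 2M_n/(0.85 f'_c b)) = 615 − √(615² − 2 × 468.889×10⁶/(0.85 × 35 × 350)) = 78.19 mm.
A_s = 0.85 f'_c a b / f_y = 0.85 × 35 × 78.19 × 350 / 415 = 1961.8 mm².

A_s ≈ 1960 mm²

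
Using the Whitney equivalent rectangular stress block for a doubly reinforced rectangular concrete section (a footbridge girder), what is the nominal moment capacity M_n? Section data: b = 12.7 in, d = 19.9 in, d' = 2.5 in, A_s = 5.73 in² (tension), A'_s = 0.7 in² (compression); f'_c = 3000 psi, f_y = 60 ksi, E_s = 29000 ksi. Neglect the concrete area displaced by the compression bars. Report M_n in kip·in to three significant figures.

M_n ≈ 5330 kip·in

Assume both steels yield.
a = (A_s − A'_s) f_y/(0.85 f'_c b) = (5.73 − 0.7) × 60/(0.85 × 3 × 12.7) = 9.319 in.
c = a/β₁ = 9.319/0.85 = 10.964 in; ε'_s = 0.003(c − d')/c = 0.0023 ≥ ε_y = 0.0021, so the compression steel yields.
M_n = (A_s − A'_s) f_y (d − a/2) + A'_s f_y (d − d') = 301.8 × (19.9 − 4.6595) + 42 × (19.9 − 2.5) = 4599.6 + 730.8 = 5330.4 kip·in.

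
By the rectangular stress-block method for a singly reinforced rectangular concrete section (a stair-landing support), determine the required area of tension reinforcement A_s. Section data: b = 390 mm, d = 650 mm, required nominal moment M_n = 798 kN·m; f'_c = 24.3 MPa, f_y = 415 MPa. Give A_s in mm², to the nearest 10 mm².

A_s ≈ 3420 mm²

With M_n = 0.85 f'_c a b (d − a/2), solve the quadratic for a:
a = d − √(d² − 2M_n/(0.85 f'_c b)) = 650 − √(650² − 2 × 798×10⁶/(0.85 × 24.3 × 390)) = 176.32 mm.
A_s = 0.85 f'_c a b / f_y = 0.85 × 24.3 × 176.32 × 390 / 415 = 3422.5 mm².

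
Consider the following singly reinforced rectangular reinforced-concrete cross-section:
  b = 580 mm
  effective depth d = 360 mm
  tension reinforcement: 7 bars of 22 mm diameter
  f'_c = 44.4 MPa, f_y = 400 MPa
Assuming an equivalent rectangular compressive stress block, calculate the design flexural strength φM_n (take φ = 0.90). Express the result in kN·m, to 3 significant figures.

A_s = 7 × 380 = 2660 mm².
T = A_s f_y = 2660 × 400 = 1064000 N = 1064 kN.
From C = T: a = T/(0.85 f'_c b) = 1064000/(0.85 × 44.4 × 580) = 48.61 mm.
M_n = T(d − a/2) = 1064 kN × (360 − 24.305) mm = 357.18 kN·m.
φM_n = 0.90 × 357.18 = 321.46 kN·m.

φM_n ≈ 321 kN·m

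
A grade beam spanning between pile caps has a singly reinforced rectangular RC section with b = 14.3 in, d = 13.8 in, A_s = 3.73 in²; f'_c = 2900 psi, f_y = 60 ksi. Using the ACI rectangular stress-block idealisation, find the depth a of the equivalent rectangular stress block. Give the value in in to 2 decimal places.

T = A_s f_y = 3.73 × 60 = 223.8 kips.
a = T/(0.85 f'_c b) = 223.8/(0.85 × 2.9 × 14.3) = 6.35 in.

a ≈ 6.35 in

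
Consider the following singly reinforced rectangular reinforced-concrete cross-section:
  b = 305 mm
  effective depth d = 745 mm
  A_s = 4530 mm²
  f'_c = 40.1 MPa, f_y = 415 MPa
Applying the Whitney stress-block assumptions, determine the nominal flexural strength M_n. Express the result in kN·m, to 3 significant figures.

M_n ≈ 1230 kN·m

T = A_s f_y = 4530 × 415 = 1879950 N = 1879.95 kN.
From C = T: a = T/(0.85 f'_c b) = 1879950/(0.85 × 40.1 × 305) = 180.84 mm.
M_n = T(d − a/2) = 1879.95 kN × (745 − 90.42) mm = 1230.58 kN·m.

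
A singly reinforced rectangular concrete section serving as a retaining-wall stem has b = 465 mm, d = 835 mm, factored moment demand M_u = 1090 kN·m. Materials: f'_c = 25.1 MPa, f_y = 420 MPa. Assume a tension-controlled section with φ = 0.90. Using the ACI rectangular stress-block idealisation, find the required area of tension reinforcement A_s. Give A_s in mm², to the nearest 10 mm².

M_n = M_u/φ = 1090/0.90 = 1211.11 kN·m.
With M_n = 0.85 f'_c a b (d − a/2), solve the quadratic for a:
a = d − √(d² − 2M_n/(0.85 f'_c b)) = 835 − √(835² − 2 × 1211.11×10⁶/(0.85 × 25.1 × 465)) = 161.90 mm.
A_s = 0.85 f'_c a b / f_y = 0.85 × 25.1 × 161.90 × 465 / 420 = 3824.2 mm².

A_s ≈ 3820 mm²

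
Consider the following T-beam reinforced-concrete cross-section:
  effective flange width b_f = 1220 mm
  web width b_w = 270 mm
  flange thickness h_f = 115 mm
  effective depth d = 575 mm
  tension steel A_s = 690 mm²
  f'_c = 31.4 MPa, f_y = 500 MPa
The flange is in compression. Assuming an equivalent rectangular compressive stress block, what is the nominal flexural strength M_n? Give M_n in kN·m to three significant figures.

Tension: T = A_s f_y = 690 × 500 = 345000 N.
Try a within the flange: a = T/(0.85 f'_c b_f) = 345000/(0.85 × 31.4 × 1220) = 10.60 mm.
Since a = 10.60 ≤ h_f = 115 mm, the stress block lies entirely in the flange; analyse as a rectangular beam of width b_f.
M_n = T(d − a/2) = 345000 × (575 − 5.3) = 196.55 × 10⁶ N·mm.
M_n = 196.55 kN·m.

M_n ≈ 197 kN·m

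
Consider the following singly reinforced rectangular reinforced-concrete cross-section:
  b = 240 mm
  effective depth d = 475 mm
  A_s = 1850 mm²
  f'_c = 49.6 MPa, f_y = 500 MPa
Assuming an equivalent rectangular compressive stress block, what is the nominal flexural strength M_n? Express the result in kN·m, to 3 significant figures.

T = A_s f_y = 1850 × 500 = 925000 N = 925 kN.
From C = T: a = T/(0.85 f'_c b) = 925000/(0.85 × 49.6 × 240) = 91.42 mm.
M_n = T(d − a/2) = 925 kN × (475 − 45.71) mm = 397.09 kN·m.

M_n ≈ 397 kN·m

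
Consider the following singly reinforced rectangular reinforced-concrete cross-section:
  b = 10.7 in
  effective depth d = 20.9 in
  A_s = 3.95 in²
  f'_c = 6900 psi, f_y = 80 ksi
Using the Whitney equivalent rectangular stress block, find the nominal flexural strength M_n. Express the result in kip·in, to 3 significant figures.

M_n ≈ 5810 kip·in

T = A_s f_y = 3.95 × 80 = 316 kips.
a = T/(0.85 f'_c b) = 316/(0.85 × 6.9 × 10.7) = 5.035 in.
M_n = T(d − a/2) = 316 × (20.9 − 2.5175) = 5808.9 kip·in.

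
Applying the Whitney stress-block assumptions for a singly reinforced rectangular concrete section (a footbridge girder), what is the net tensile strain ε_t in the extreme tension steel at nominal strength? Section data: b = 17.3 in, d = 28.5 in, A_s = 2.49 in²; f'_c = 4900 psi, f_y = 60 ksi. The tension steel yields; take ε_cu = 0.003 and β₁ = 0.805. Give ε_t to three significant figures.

ε_t ≈ 0.0302

a = A_s f_y/(0.85 f'_c b) = 2.073 in.
β₁ = 0.805, so c = a/β₁ = 2.073/0.805 = 2.575 in.
From the linear strain diagram with ε_cu = 0.003: ε_t = 0.003 (d − c)/c = 0.003 × (28.5 − 2.575)/2.575 = 0.0302.
Since ε_t ≥ 0.005, the section is tension-controlled.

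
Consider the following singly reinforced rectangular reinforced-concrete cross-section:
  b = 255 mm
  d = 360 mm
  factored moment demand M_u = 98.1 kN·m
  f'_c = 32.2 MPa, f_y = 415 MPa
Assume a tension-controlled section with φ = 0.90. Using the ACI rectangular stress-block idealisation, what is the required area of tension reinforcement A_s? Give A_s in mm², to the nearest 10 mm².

A_s ≈ 780 mm²

M_n = M_u/φ = 98.1/0.90 = 109 kN·m.
With M_n = 0.85 f'_c a b (d − a/2), solve the quadratic for a:
a = d − √(d² − 2M_n/(0.85 f'_c b)) = 360 − √(360² − 2 × 109×10⁶/(0.85 × 32.2 × 255)) = 46.37 mm.
A_s = 0.85 f'_c a b / f_y = 0.85 × 32.2 × 46.37 × 255 / 415 = 779.8 mm².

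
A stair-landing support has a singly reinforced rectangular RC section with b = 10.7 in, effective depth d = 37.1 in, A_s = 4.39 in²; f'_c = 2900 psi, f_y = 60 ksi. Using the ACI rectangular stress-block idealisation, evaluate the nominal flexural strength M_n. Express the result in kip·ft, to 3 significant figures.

T = A_s f_y = 4.39 × 60 = 263.4 kips.
a = T/(0.85 f'_c b) = 263.4/(0.85 × 2.9 × 10.7) = 9.987 in.
M_n = T(d − a/2) = 263.4 × (37.1 − 4.9935) = 8456.9 kip·in = 8456.9/12 = 704.74 kip·ft.

M_n ≈ 705 kip·ft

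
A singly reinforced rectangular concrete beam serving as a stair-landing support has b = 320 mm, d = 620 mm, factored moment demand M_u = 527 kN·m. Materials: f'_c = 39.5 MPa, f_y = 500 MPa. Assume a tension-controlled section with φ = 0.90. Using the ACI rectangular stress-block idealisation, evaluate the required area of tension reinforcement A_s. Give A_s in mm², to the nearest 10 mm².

M_n = M_u/φ = 527/0.90 = 585.556 kN·m.
With M_n = 0.85 f'_c a b (d − a/2), solve the quadratic for a:
a = d − √(d² − 2M_n/(0.85 f'_c b)) = 620 − √(620² − 2 × 585.556×10⁶/(0.85 × 39.5 × 320)) = 95.22 mm.
A_s = 0.85 f'_c a b / f_y = 0.85 × 39.5 × 95.22 × 320 / 500 = 2046.1 mm².

A_s ≈ 2050 mm²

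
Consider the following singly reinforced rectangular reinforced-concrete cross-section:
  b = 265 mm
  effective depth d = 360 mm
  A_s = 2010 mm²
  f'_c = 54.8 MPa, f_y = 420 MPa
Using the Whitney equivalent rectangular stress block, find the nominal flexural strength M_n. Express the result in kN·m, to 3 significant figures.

M_n ≈ 275 kN·m

T = A_s f_y = 2010 × 420 = 844200 N = 844.2 kN.
From C = T: a = T/(0.85 f'_c b) = 844200/(0.85 × 54.8 × 265) = 68.39 mm.
M_n = T(d − a/2) = 844.2 kN × (360 − 34.195) mm = 275.04 kN·m.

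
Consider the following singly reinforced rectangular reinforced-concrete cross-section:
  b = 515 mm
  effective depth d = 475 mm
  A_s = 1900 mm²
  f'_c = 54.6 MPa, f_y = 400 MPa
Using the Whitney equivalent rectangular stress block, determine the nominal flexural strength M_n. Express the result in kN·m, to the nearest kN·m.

M_n ≈ 349 kN·m

T = A_s f_y = 1900 × 400 = 760000 N = 760 kN.
From C = T: a = T/(0.85 f'_c b) = 760000/(0.85 × 54.6 × 515) = 31.80 mm.
M_n = T(d − a/2) = 760 kN × (475 − 15.9) mm = 348.92 kN·m.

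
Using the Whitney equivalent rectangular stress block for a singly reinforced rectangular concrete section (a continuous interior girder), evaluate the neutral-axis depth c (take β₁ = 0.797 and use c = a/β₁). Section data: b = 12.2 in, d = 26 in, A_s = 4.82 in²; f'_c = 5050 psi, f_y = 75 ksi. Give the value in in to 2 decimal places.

c ≈ 8.66 in

T = A_s f_y = 4.82 × 75 = 361.5 kips.
a = T/(0.85 f'_c b) = 361.5/(0.85 × 5.05 × 12.2) = 6.9030 in.
With β₁ = 0.797, c = a/β₁ = 6.9030/0.797 = 8.66 in.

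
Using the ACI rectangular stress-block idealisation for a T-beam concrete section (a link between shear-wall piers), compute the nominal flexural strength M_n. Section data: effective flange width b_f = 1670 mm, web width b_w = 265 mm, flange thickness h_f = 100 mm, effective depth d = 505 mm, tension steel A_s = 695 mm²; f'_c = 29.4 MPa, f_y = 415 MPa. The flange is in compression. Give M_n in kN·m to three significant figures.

M_n ≈ 145 kN·m

Tension: T = A_s f_y = 695 × 415 = 288425 N.
Try a within the flange: a = T/(0.85 f'_c b_f) = 288425/(0.85 × 29.4 × 1670) = 6.91 mm.
Since a = 6.91 ≤ h_f = 100 mm, the stress block lies entirely in the flange; analyse as a rectangular beam of width b_f.
M_n = T(d − a/2) = 288425 × (505 − 3.455) = 144.66 × 10⁶ N·mm.
M_n = 144.66 kN·m.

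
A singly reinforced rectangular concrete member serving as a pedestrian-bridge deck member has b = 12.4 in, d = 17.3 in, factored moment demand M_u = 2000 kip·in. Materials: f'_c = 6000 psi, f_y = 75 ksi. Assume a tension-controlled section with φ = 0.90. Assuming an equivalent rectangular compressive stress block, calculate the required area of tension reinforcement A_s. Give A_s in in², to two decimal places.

M_n = M_u/φ = 2000/0.90 = 2222.22 kip·in.
From M_n = 0.85 f'_c a b (d − a/2):
a = d − √(d² − 2M_n/(0.85 f'_c b)) = 17.3 − √(17.3² − 2 × 2222.22/(0.85 × 6 × 12.4)) = 2.167 in.
A_s = 0.85 f'_c a b / f_y = 0.85 × 6 × 2.167 × 12.4 / 75 = 1.827 in².

A_s ≈ 1.83 in²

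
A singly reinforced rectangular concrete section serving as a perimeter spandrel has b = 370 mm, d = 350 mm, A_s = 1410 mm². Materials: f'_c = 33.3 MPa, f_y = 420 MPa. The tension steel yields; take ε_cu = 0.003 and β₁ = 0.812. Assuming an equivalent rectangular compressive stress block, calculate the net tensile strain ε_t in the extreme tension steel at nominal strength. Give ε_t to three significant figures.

ε_t ≈ 0.0121

a = A_s f_y/(0.85 f'_c b) = 56.55 mm.
β₁ = 0.812, so c = a/β₁ = 56.55/0.812 = 69.64 mm.
From the linear strain diagram with ε_cu = 0.003: ε_t = 0.003 (d − c)/c = 0.003 × (350 − 69.64)/69.64 = 0.0121.
Since ε_t ≥ 0.005, the section is tension-controlled.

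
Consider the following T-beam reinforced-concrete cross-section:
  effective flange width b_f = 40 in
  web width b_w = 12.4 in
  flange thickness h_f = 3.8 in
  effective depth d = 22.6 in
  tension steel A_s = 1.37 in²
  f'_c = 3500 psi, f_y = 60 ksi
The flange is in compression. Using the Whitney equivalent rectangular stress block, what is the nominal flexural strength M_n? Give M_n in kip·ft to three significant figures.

M_n ≈ 152 kip·ft

Tension: T = A_s f_y = 1.37 × 60 = 82.2 kips.
Try a within the flange: a = T/(0.85 f'_c b_f) = 82.2/(0.85 × 3.5 × 40) = 0.691 in.
Since a = 0.691 ≤ h_f = 3.8 in, the stress block lies entirely in the flange; analyse as a rectangular beam of width b_f.
M_n = T(d − a/2) = 82.2 × (22.6 − 0.3455) = 1829.3 kip·in.
M_n = 1829.3/12 = 152.44 kip·ft.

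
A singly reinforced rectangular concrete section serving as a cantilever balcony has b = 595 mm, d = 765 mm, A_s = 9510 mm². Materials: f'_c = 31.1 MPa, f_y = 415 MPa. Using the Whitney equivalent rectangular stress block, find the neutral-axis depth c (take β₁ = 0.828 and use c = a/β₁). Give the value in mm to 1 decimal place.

T = A_s f_y = 9510 × 415 = 3946650 N = 3946.65 kN.
Setting C = 0.85 f'_c a b equal to T: a = 3946650/(0.85 × 31.1 × 595) = 250.918 mm.
With β₁ = 0.828, c = a/β₁ = 250.918/0.828 = 303.0 mm.

c ≈ 303.0 mm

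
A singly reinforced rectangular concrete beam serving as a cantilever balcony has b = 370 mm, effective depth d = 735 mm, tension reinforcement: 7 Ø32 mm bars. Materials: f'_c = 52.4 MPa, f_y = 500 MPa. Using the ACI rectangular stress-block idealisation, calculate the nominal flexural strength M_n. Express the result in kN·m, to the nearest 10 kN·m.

M_n ≈ 1830 kN·m

A_s = 7 × 804 = 5628 mm².
T = A_s f_y = 5628 × 500 = 2814000 N = 2814 kN.
From C = T: a = T/(0.85 f'_c b) = 2814000/(0.85 × 52.4 × 370) = 170.75 mm.
M_n = T(d − a/2) = 2814 kN × (735 − 85.375) mm = 1828.04 kN·m.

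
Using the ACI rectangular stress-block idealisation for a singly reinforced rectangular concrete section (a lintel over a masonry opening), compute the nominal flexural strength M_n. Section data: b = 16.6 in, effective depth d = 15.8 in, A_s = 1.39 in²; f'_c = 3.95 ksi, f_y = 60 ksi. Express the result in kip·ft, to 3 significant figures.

T = A_s f_y = 1.39 × 60 = 83.4 kips.
a = T/(0.85 f'_c b) = 83.4/(0.85 × 3.95 × 16.6) = 1.496 in.
M_n = T(d − a/2) = 83.4 × (15.8 − 0.748) = 1255.3 kip·in = 1255.3/12 = 104.61 kip·ft.

M_n ≈ 105 kip·ft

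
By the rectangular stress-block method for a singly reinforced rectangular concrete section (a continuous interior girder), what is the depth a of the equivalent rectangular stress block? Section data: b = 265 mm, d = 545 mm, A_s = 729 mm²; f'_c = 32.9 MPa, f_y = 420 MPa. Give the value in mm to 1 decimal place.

a ≈ 41.3 mm

T = A_s f_y = 729 × 420 = 306180 N = 306.18 kN.
Setting C = 0.85 f'_c a b equal to T: a = 306180/(0.85 × 32.9 × 265) = 41.3 mm.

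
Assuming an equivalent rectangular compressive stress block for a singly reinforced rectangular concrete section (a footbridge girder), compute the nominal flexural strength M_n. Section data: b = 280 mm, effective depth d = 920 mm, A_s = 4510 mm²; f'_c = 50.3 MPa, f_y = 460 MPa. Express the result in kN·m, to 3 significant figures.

T = A_s f_y = 4510 × 460 = 2074600 N = 2074.6 kN.
From C = T: a = T/(0.85 f'_c b) = 2074600/(0.85 × 50.3 × 280) = 173.30 mm.
M_n = T(d − a/2) = 2074.6 kN × (920 − 86.65) mm = 1728.87 kN·m.

M_n ≈ 1730 kN·m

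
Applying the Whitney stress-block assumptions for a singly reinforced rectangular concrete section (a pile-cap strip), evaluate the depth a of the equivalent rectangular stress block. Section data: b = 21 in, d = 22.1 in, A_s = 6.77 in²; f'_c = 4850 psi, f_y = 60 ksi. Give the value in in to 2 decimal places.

a ≈ 4.69 in

T = A_s f_y = 6.77 × 60 = 406.2 kips.
a = T/(0.85 f'_c b) = 406.2/(0.85 × 4.85 × 21) = 4.69 in.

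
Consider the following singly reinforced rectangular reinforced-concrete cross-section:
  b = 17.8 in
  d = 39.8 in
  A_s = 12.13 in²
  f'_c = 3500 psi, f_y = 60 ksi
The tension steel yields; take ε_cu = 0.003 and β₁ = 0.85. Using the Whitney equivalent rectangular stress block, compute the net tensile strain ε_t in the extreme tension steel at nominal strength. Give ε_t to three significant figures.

ε_t ≈ 0.00438

a = A_s f_y/(0.85 f'_c b) = 13.744 in.
β₁ = 0.85, so c = a/β₁ = 13.744/0.85 = 16.169 in.
From the linear strain diagram with ε_cu = 0.003: ε_t = 0.003 (d − c)/c = 0.003 × (39.8 − 16.169)/16.169 = 0.00438.
ε_t is between 0.004 and 0.005 — transition zone.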